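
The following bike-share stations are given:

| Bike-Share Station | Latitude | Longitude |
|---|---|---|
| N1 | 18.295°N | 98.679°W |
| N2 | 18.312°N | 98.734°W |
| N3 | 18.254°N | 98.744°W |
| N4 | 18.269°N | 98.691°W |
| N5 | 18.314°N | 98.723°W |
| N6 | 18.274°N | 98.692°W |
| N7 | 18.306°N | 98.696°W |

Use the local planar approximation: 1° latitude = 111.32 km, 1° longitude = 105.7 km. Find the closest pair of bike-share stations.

N4 and N6

Pairwise distances:
N1–N2: 6.114 km
N1–N3: 8.248 km
N1–N4: 3.160 km
N1–N5: 5.109 km
N1–N6: 2.712 km
N1–N7: 2.174 km
N2–N3: 6.543 km
N2–N4: 6.601 km
N2–N5: 1.184 km
N2–N6: 6.132 km
N2–N7: 4.072 km
N3–N4: 5.846 km
N3–N5: 7.038 km
N3–N6: 5.930 km
N3–N7: 7.697 km
N4–N5: 6.044 km
N4–N6: 0.567 km
N4–N7: 4.153 km
N5–N6: 5.528 km
N5–N7: 2.990 km
N6–N7: 3.587 km
Closest pair: N4–N6 at 0.567 km.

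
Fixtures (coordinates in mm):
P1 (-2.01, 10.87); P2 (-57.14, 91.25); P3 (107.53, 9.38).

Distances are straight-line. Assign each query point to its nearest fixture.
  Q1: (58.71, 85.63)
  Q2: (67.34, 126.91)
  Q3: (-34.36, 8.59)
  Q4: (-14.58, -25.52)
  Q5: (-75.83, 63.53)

Q1 at (58.71, 85.63):
  P1: √((-60.72)² + (-74.76)²) = √(3686.9184 + 5589.0576) = 96.31 mm
  P2: √((-115.85)² + (5.62)²) = √(13421.2225 + 31.5844) = 115.99 mm
  P3: √((48.82)² + (-76.25)²) = √(2383.3924 + 5814.0625) = 90.54 mm
  → nearest: P3 (90.54 mm)
Q2 at (67.34, 126.91):
  P1: √((-69.35)² + (-116.04)²) = √(4809.4225 + 13465.2816) = 135.18 mm
  P2: √((-124.48)² + (-35.66)²) = √(15495.2704 + 1271.6356) = 129.49 mm
  P3: √((40.19)² + (-117.53)²) = √(1615.2361 + 13813.3009) = 124.21 mm
  → nearest: P3 (124.21 mm)
Q3 at (-34.36, 8.59):
  P1: √((32.35)² + (2.28)²) = √(1046.5225 + 5.1984) = 32.43 mm
  P2: √((-22.78)² + (82.66)²) = √(518.9284 + 6832.6756) = 85.74 mm
  P3: √((141.89)² + (0.79)²) = √(20132.7721 + 0.6241) = 141.89 mm
  → nearest: P1 (32.43 mm)
Q4 at (-14.58, -25.52):
  P1: √((12.57)² + (36.39)²) = √(158.0049 + 1324.2321) = 38.50 mm
  P2: √((-42.56)² + (116.77)²) = √(1811.3536 + 13635.2329) = 124.28 mm
  P3: √((122.11)² + (34.90)²) = √(14910.8521 + 1218.0100) = 127.00 mm
  → nearest: P1 (38.50 mm)
Q5 at (-75.83, 63.53):
  P1: √((73.82)² + (-52.66)²) = √(5449.3924 + 2773.0756) = 90.68 mm
  P2: √((18.69)² + (27.72)²) = √(349.3161 + 768.3984) = 33.43 mm
  P3: √((183.36)² + (-54.15)²) = √(33620.8896 + 2932.2225) = 191.19 mm
  → nearest: P2 (33.43 mm)

Q1→P3; Q2→P3; Q3→P1; Q4→P1; Q5→P2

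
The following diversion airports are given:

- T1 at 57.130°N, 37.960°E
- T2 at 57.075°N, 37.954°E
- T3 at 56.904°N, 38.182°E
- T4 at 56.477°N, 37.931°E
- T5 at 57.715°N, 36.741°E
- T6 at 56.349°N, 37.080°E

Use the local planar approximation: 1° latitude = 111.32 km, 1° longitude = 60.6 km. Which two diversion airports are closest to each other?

Pairwise distances:
T1–T2: 6.133 km
T1–T3: 28.529 km
T1–T4: 72.713 km
T1–T5: 98.478 km
T1–T6: 101.993 km
T2–T3: 23.522 km
T2–T4: 66.584 km
T2–T5: 102.368 km
T2–T6: 96.627 km
T3–T4: 49.908 km
T3–T5: 125.603 km
T3–T6: 90.977 km
T4–T5: 155.542 km
T4–T6: 53.503 km
T5–T6: 153.445 km
Closest pair: T1–T2 at 6.133 km.

T1 and T2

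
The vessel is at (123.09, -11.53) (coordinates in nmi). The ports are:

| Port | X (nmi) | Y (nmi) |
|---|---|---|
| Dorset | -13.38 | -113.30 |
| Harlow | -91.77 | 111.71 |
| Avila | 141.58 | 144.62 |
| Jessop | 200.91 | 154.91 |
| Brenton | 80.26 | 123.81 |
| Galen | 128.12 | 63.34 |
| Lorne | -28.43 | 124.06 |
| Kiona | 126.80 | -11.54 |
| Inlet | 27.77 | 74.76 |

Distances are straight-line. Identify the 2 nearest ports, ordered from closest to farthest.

Kiona, Galen

Distances from (123.09, -11.53):
Dorset: 170.24 nmi
Harlow: 247.70 nmi
Avila: 157.24 nmi
Jessop: 183.73 nmi
Brenton: 141.96 nmi
Galen: 75.04 nmi
Lorne: 203.33 nmi
Kiona: 3.71 nmi
Inlet: 128.58 nmi
Sorted: Kiona (3.71 nmi) < Galen (75.04 nmi) < Inlet (128.58 nmi) < Brenton (141.96 nmi) < …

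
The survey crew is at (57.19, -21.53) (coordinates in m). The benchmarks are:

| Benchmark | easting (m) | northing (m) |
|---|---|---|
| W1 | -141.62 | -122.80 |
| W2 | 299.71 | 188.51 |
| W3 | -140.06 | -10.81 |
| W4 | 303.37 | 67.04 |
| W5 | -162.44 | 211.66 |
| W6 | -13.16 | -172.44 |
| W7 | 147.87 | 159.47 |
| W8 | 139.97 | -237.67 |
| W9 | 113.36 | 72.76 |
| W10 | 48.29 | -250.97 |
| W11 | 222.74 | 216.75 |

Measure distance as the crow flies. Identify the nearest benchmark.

Distances from (57.19, -21.53):
W1: √((-198.81)² + (-101.27)²) = √(39525.4161 + 10255.6129) = 223.12 m
W2: √((242.52)² + (210.04)²) = √(58815.9504 + 44116.8016) = 320.83 m
W3: √((-197.25)² + (10.72)²) = √(38907.5625 + 114.9184) = 197.54 m
W4: √((246.18)² + (88.57)²) = √(60604.5924 + 7844.6449) = 261.63 m
W5: √((-219.63)² + (233.19)²) = √(48237.3369 + 54377.5761) = 320.34 m
W6: √((-70.35)² + (-150.91)²) = √(4949.1225 + 22773.8281) = 166.50 m
W7: √((90.68)² + (181.00)²) = √(8222.8624 + 32761.0000) = 202.44 m
W8: √((82.78)² + (-216.14)²) = √(6852.5284 + 46716.4996) = 231.45 m
W9: √((56.17)² + (94.29)²) = √(3155.0689 + 8890.6041) = 109.75 m
W10: √((-8.90)² + (-229.44)²) = √(79.2100 + 52642.7136) = 229.61 m
W11: √((165.55)² + (238.28)²) = √(27406.8025 + 56777.3584) = 290.15 m
Minimum: W9 at 109.75 m.

W9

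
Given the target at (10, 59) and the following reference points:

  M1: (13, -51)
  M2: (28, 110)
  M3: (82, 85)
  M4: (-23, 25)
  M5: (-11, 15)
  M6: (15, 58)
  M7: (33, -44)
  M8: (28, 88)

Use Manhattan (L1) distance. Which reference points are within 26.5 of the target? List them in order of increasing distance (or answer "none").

M6

Distances from (10, 59):
M1: |3| + |-110| = 3 + 110 = 113
M2: |18| + |51| = 18 + 51 = 69
M3: |72| + |26| = 72 + 26 = 98
M4: |-33| + |-34| = 33 + 34 = 67
M5: |-21| + |-44| = 21 + 44 = 65
M6: |5| + |-1| = 5 + 1 = 6
M7: |23| + |-103| = 23 + 103 = 126
M8: |18| + |29| = 18 + 29 = 47
Threshold 26.5: M6 (6) is within range.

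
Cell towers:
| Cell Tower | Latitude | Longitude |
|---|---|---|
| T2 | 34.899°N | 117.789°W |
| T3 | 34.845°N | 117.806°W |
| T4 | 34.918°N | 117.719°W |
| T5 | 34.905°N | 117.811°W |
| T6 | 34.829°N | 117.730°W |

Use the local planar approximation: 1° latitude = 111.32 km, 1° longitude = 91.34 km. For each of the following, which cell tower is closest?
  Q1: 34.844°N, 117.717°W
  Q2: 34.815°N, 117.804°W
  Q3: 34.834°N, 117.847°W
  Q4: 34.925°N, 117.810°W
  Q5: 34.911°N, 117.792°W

Q1 at 34.844°N, 117.717°W:
  T2: 8.985 km
  T3: 8.130 km
  T4: 8.240 km
  T5: 10.947 km
  T6: 2.049 km
  → nearest: T6 (2.049 km)
Q2 at 34.815°N, 117.804°W:
  T2: 9.451 km
  T3: 3.345 km
  T4: 13.847 km
  T5: 10.039 km
  T6: 6.937 km
  → nearest: T3 (3.345 km)
Q3 at 34.834°N, 117.847°W:
  T2: 8.968 km
  T3: 3.940 km
  T4: 14.971 km
  T5: 8.560 km
  T6: 10.701 km
  → nearest: T3 (3.940 km)
Q4 at 34.925°N, 117.810°W:
  T2: 3.472 km
  T3: 8.913 km
  T4: 8.348 km
  T5: 2.228 km
  T6: 12.946 km
  → nearest: T5 (2.228 km)
Q5 at 34.911°N, 117.792°W:
  T2: 1.364 km
  T3: 7.458 km
  T4: 6.713 km
  T5: 1.860 km
  T6: 10.742 km
  → nearest: T2 (1.364 km)

Q1→T6; Q2→T3; Q3→T3; Q4→T5; Q5→T2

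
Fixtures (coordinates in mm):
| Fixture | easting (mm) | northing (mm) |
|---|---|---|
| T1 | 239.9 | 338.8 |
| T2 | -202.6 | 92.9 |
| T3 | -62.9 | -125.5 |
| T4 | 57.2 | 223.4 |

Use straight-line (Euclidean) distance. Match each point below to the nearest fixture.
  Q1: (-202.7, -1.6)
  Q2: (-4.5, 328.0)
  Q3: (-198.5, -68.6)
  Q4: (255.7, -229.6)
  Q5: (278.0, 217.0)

Q1 at (-202.7, -1.6):
  T1: 558.4 mm
  T2: 94.5 mm
  T3: 186.8 mm
  T4: 343.8 mm
  → nearest: T2 (94.5 mm)
Q2 at (-4.5, 328.0):
  T1: 244.6 mm
  T2: 307.4 mm
  T3: 457.2 mm
  T4: 121.4 mm
  → nearest: T4 (121.4 mm)
Q3 at (-198.5, -68.6):
  T1: 598.5 mm
  T2: 161.6 mm
  T3: 147.1 mm
  T4: 388.1 mm
  → nearest: T3 (147.1 mm)
Q4 at (255.7, -229.6):
  T1: 568.6 mm
  T2: 560.4 mm
  T3: 335.2 mm
  T4: 494.6 mm
  → nearest: T3 (335.2 mm)
Q5 at (278.0, 217.0):
  T1: 127.6 mm
  T2: 496.4 mm
  T3: 483.2 mm
  T4: 220.9 mm
  → nearest: T1 (127.6 mm)

Q1→T2; Q2→T4; Q3→T3; Q4→T3; Q5→T1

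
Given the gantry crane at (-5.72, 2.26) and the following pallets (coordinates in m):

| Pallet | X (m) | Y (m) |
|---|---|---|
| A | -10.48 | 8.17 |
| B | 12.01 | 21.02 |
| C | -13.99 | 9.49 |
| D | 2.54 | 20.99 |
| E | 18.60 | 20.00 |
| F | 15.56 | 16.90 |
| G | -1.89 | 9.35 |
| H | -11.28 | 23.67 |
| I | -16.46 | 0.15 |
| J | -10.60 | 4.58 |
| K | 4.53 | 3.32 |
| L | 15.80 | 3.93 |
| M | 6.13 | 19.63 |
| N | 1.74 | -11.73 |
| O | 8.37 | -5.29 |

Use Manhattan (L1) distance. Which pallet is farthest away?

Distances from (-5.72, 2.26):
A: 10.67 m
B: 36.49 m
C: 15.50 m
D: 26.99 m
E: 42.06 m
F: 35.92 m
G: 10.92 m
H: 26.97 m
I: 12.85 m
J: 7.20 m
K: 11.31 m
L: 23.19 m
M: 29.22 m
N: 21.45 m
O: 21.64 m
Maximum: E at 42.06 m.

E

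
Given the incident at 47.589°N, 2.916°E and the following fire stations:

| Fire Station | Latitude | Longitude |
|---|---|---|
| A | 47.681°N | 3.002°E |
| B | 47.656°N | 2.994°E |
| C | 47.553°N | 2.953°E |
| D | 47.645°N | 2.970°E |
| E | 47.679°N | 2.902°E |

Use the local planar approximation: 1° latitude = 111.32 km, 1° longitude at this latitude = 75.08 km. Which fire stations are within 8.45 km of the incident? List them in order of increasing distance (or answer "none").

C, D

Distances from 47.589°N, 2.916°E:
A: √((0.092·111.32)² + (0.086·75.08)²) = √(104.88709 + 41.69130) = 12.107 km
B: √((0.067·111.32)² + (0.078·75.08)²) = √(55.62833 + 34.29555) = 9.483 km
C: √((-0.036·111.32)² + (0.037·75.08)²) = √(16.06022 + 7.71706) = 4.876 km
D: √((0.056·111.32)² + (0.054·75.08)²) = √(38.86176 + 16.43751) = 7.436 km
E: √((0.090·111.32)² + (-0.014·75.08)²) = √(100.37635 + 1.10485) = 10.074 km
Threshold 8.45 km: C (4.876 km), D (7.436 km) are within range.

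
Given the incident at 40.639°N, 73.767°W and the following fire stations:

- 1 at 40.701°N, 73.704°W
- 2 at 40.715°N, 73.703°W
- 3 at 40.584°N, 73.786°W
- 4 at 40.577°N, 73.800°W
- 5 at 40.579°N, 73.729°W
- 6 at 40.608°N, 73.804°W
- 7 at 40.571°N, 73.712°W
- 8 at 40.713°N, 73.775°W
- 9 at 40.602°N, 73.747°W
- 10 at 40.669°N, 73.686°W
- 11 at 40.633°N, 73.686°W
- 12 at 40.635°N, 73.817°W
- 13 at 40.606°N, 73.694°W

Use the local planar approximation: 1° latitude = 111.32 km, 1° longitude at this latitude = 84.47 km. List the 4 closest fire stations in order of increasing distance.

12, 9, 6, 3

Distances from 40.639°N, 73.767°W:
1: 8.715 km
2: 10.040 km
3: 6.329 km
4: 7.443 km
5: 7.410 km
6: 4.656 km
7: 8.882 km
8: 8.265 km
9: 4.452 km
10: 7.614 km
11: 6.875 km
12: 4.247 km
13: 7.178 km
Sorted: 12 (4.247 km) < 9 (4.452 km) < 6 (4.656 km) < 3 (6.329 km) < 11 (6.875 km) < 13 (7.178 km) < …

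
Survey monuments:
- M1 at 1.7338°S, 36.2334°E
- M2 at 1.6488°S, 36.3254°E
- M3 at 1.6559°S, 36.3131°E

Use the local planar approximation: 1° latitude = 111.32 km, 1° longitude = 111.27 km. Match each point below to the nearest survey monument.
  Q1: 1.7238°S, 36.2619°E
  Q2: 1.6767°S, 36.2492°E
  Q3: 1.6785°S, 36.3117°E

Q1→M1; Q2→M1; Q3→M3

Q1 at 1.7238°S, 36.2619°E:
  M1: 3.3609 km
  M2: 10.9375 km
  M3: 9.4651 km
  → nearest: M1 (3.3609 km)
Q2 at 1.6767°S, 36.2492°E:
  M1: 6.5950 km
  M2: 9.0297 km
  M3: 7.4777 km
  → nearest: M1 (6.5950 km)
Q3 at 1.6785°S, 36.3117°E:
  M1: 10.6678 km
  M2: 3.6407 km
  M3: 2.5207 km
  → nearest: M3 (2.5207 km)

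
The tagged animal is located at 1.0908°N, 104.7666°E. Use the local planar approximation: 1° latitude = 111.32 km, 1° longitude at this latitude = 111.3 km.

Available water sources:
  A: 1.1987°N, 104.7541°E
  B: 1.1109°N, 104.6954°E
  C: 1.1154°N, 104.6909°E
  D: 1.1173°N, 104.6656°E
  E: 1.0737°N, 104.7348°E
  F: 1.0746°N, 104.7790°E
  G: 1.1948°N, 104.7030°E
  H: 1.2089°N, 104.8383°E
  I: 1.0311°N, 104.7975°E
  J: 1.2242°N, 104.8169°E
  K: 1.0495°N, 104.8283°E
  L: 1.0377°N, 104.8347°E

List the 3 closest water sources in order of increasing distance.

F, E, I

Distances from 1.0908°N, 104.7666°E:
A: 12.0917 km
B: 8.2344 km
C: 8.8593 km
D: 11.6219 km
E: 4.0188 km
F: 2.2709 km
G: 13.5699 km
H: 15.3794 km
I: 7.4830 km
J: 15.8703 km
K: 8.2641 km
L: 9.6120 km
Sorted: F (2.2709 km) < E (4.0188 km) < I (7.4830 km) < B (8.2344 km) < K (8.2641 km) < …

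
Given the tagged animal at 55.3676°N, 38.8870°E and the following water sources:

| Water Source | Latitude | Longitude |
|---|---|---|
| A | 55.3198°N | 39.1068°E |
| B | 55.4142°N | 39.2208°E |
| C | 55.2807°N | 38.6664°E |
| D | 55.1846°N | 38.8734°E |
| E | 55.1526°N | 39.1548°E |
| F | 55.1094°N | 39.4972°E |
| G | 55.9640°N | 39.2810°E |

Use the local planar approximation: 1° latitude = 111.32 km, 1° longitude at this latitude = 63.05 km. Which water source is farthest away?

Distances from 55.3676°N, 38.8870°E:
A: 14.8448 km
B: 21.6760 km
C: 16.9421 km
D: 20.3896 km
E: 29.2903 km
F: 48.0243 km
G: 70.8866 km
Maximum: G at 70.8866 km.

G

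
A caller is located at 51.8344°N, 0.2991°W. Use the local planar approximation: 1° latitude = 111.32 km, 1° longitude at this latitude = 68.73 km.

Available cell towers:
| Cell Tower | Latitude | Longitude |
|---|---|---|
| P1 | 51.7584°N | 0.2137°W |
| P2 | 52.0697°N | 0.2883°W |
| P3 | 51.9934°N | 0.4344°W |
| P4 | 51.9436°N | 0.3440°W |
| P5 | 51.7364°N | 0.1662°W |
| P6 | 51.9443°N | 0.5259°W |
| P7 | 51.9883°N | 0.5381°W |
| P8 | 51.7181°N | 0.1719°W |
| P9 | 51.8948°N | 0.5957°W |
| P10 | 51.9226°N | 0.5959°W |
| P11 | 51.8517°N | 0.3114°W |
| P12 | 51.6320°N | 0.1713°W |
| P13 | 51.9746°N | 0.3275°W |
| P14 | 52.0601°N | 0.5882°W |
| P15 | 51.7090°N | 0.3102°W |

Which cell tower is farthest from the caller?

P14

Distances from 51.8344°N, 0.2991°W:
P1: 10.2970 km
P2: 26.2041 km
P3: 19.9940 km
P4: 12.5417 km
P5: 14.2284 km
P6: 19.8156 km
P7: 23.7348 km
P8: 15.6219 km
P9: 21.4655 km
P10: 22.6390 km
P11: 2.1032 km
P12: 24.1828 km
P13: 15.7287 km
P14: 32.0324 km
P15: 13.9804 km
Maximum: P14 at 32.0324 km.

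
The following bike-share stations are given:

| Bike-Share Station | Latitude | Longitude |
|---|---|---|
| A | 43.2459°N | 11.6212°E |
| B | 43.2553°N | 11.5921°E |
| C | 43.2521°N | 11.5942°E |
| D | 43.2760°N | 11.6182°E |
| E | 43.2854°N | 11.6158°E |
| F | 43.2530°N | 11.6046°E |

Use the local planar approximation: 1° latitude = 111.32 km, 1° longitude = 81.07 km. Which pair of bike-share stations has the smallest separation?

Pairwise distances:
B–C: √((-0.0032·111.32)² + (0.0021·81.07)²) = √(0.126896 + 0.028984) = 0.3948 km
C–F: √((0.0009·111.32)² + (0.0104·81.07)²) = √(0.010038 + 0.710865) = 0.8491 km
B–F: √((-0.0023·111.32)² + (0.0125·81.07)²) = √(0.065554 + 1.026929) = 1.0452 km
D–E: √((0.0094·111.32)² + (-0.0024·81.07)²) = √(1.094970 + 0.037857) = 1.0643 km
A–F: √((0.0071·111.32)² + (-0.0166·81.07)²) = √(0.624688 + 1.811075) = 1.5607 km
A–C: √((0.0062·111.32)² + (-0.0270·81.07)²) = √(0.476354 + 4.791239) = 2.2951 km
A–B: √((0.0094·111.32)² + (-0.0291·81.07)²) = √(1.094970 + 5.565527) = 2.5808 km
D–F: √((-0.0230·111.32)² + (-0.0136·81.07)²) = √(6.555443 + 1.215621) = 2.7877 km
B–D: √((0.0207·111.32)² + (0.0261·81.07)²) = √(5.309909 + 4.477147) = 3.1284 km
C–D: √((0.0239·111.32)² + (0.0240·81.07)²) = √(7.078516 + 3.785671) = 3.2961 km
A–D: √((0.0301·111.32)² + (-0.0030·81.07)²) = √(11.227405 + 0.059151) = 3.3595 km
E–F: √((-0.0324·111.32)² + (-0.0112·81.07)²) = √(13.008775 + 0.824435) = 3.7193 km
B–E: √((0.0301·111.32)² + (0.0237·81.07)²) = √(11.227405 + 3.691620) = 3.8625 km
C–E: √((0.0333·111.32)² + (0.0216·81.07)²) = √(13.741523 + 3.066393) = 4.0997 km
A–E: √((0.0395·111.32)² + (-0.0054·81.07)²) = √(19.334840 + 0.191650) = 4.4189 km
Closest pair: B–C at 0.3948 km.

B and C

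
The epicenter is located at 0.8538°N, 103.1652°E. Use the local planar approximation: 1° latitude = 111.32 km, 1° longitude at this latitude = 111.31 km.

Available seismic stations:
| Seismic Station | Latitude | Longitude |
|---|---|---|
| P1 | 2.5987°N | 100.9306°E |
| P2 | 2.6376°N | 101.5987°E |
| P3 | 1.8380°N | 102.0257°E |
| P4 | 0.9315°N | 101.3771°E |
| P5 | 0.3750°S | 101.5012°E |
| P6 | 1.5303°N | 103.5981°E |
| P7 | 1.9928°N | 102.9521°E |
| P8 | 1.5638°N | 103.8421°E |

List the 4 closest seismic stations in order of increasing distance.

P6, P8, P7, P3

Distances from 0.8538°N, 103.1652°E:
P1: √((1.7449·111.32)² + (-2.2346·111.31)²) = √(37730.058678 + 61868.267463) = 315.5920 km
P2: √((1.7838·111.32)² + (-1.5665·111.31)²) = √(39431.083825 + 30403.890793) = 264.2631 km
P3: √((0.9842·111.32)² + (-1.1395·111.31)²) = √(12003.644275 + 16087.813557) = 167.6051 km
P4: √((0.0777·111.32)² + (-1.7881·111.31)²) = √(74.814957 + 39614.298694) = 199.2213 km
P5: √((-1.2288·111.32)² + (-1.6640·111.31)²) = √(18711.508477 + 34306.389130) = 230.2562 km
P6: √((0.6765·111.32)² + (0.4329·111.31)²) = √(5671.291852 + 2321.900137) = 89.4047 km
P7: √((1.1390·111.32)² + (-0.2131·111.31)²) = √(16076.586571 + 562.646038) = 128.9931 km
P8: √((0.7100·111.32)² + (0.6769·111.31)²) = √(6246.878984 + 5676.980385) = 109.1964 km
Sorted: P6 (89.4047 km) < P8 (109.1964 km) < P7 (128.9931 km) < P3 (167.6051 km) < P4 (199.2213 km) < P5 (230.2562 km) < …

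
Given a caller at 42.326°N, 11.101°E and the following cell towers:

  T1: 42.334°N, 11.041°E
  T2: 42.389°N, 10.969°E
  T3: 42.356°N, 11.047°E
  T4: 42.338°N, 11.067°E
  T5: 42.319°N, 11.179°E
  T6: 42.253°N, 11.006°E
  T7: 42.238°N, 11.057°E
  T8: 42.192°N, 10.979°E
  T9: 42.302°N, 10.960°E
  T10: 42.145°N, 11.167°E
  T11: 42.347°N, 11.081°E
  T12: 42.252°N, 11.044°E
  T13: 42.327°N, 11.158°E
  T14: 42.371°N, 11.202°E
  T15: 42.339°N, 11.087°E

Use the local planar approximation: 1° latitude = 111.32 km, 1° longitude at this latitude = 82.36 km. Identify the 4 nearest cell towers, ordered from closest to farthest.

T15, T11, T4, T13

Distances from 42.326°N, 11.101°E:
T1: 5.021 km
T2: 12.937 km
T3: 5.562 km
T4: 3.103 km
T5: 6.471 km
T6: 11.281 km
T7: 10.445 km
T8: 17.985 km
T9: 11.916 km
T10: 20.869 km
T11: 2.860 km
T12: 9.481 km
T13: 4.696 km
T14: 9.710 km
T15: 1.850 km
Sorted: T15 (1.850 km) < T11 (2.860 km) < T4 (3.103 km) < T13 (4.696 km) < T1 (5.021 km) < T3 (5.562 km) < …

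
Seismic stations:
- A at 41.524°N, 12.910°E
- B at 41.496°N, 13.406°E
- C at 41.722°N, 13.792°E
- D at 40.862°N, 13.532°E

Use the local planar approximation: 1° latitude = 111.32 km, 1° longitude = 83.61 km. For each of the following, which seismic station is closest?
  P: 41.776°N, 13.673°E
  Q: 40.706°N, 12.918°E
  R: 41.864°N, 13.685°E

P→C; Q→D; R→C

P at 41.776°N, 13.673°E:
  A: 69.690 km
  B: 38.339 km
  C: 11.625 km
  D: 102.427 km
  → nearest: C (11.625 km)
Q at 40.706°N, 12.918°E:
  A: 91.062 km
  B: 96.947 km
  C: 134.655 km
  D: 54.194 km
  → nearest: D (54.194 km)
R at 41.864°N, 13.685°E:
  A: 75.042 km
  B: 47.142 km
  C: 18.163 km
  D: 112.274 km
  → nearest: C (18.163 km)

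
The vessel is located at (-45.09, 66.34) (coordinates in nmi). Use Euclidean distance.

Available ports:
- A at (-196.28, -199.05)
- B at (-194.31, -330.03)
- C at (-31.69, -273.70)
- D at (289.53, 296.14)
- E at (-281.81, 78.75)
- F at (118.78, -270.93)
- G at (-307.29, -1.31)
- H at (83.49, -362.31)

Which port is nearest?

E

Distances from (-45.09, 66.34):
A: √((-151.19)² + (-265.39)²) = √(22858.4161 + 70431.8521) = 305.43 nmi
B: √((-149.22)² + (-396.37)²) = √(22266.6084 + 157109.1769) = 423.53 nmi
C: √((13.40)² + (-340.04)²) = √(179.5600 + 115627.2016) = 340.30 nmi
D: √((334.62)² + (229.80)²) = √(111970.5444 + 52808.0400) = 405.93 nmi
E: √((-236.72)² + (12.41)²) = √(56036.3584 + 154.0081) = 237.05 nmi
F: √((163.87)² + (-337.27)²) = √(26853.3769 + 113751.0529) = 374.97 nmi
G: √((-262.20)² + (-67.65)²) = √(68748.8400 + 4576.5225) = 270.79 nmi
H: √((128.58)² + (-428.65)²) = √(16532.8164 + 183740.8225) = 447.52 nmi
Minimum: E at 237.05 nmi.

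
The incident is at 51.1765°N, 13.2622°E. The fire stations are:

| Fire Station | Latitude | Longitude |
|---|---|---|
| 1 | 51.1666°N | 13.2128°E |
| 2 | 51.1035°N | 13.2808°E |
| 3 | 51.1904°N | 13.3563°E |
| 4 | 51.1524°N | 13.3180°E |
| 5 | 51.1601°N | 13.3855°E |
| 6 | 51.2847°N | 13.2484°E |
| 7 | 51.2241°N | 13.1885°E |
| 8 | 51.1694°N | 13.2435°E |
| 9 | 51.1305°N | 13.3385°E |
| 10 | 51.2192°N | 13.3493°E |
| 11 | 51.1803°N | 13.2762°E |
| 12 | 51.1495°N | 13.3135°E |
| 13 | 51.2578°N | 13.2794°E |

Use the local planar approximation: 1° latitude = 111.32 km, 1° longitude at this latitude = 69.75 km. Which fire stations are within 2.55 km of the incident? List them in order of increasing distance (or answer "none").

11, 8

Distances from 51.1765°N, 13.2622°E:
1: √((-0.0099·111.32)² + (-0.0494·69.75)²) = √(1.214554 + 11.872504) = 3.6176 km
2: √((-0.0730·111.32)² + (0.0186·69.75)²) = √(66.037727 + 1.683117) = 8.2293 km
3: √((0.0139·111.32)² + (0.0941·69.75)²) = √(2.394286 + 43.079204) = 6.7434 km
4: √((-0.0241·111.32)² + (0.0558·69.75)²) = √(7.197480 + 15.148053) = 4.7271 km
5: √((-0.0164·111.32)² + (0.1233·69.75)²) = √(3.332991 + 73.963010) = 8.7918 km
6: √((0.1082·111.32)² + (-0.0138·69.75)²) = √(145.077785 + 0.926503) = 12.0832 km
7: √((0.0476·111.32)² + (-0.0737·69.75)²) = √(28.077621 + 26.425511) = 7.3826 km
8: √((-0.0071·111.32)² + (-0.0187·69.75)²) = √(0.624688 + 1.701264) = 1.5251 km
9: √((-0.0460·111.32)² + (0.0763·69.75)²) = √(26.221773 + 28.322886) = 7.3854 km
10: √((0.0427·111.32)² + (0.0871·69.75)²) = √(22.594469 + 36.908359) = 7.7138 km
11: √((0.0038·111.32)² + (0.0140·69.75)²) = √(0.178943 + 0.953552) = 1.0642 km
12: √((-0.0270·111.32)² + (0.0513·69.75)²) = √(9.033872 + 12.803336) = 4.6730 km
13: √((0.0813·111.32)² + (0.0172·69.75)²) = √(81.908220 + 1.439280) = 9.1295 km
Threshold 2.55 km: 11 (1.0642 km), 8 (1.5251 km) are within range.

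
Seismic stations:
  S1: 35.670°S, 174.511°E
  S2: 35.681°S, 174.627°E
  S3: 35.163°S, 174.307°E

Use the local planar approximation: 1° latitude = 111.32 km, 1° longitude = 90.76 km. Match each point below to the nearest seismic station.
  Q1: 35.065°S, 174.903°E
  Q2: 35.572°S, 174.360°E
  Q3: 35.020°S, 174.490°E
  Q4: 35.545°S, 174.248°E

Q1→S3; Q2→S1; Q3→S3; Q4→S1

Q1 at 35.065°S, 174.903°E:
  S1: √((-0.605·111.32)² + (-0.392·90.76)²) = √(4535.83392 + 1265.78839) = 76.168 km
  S2: √((-0.616·111.32)² + (-0.276·90.76)²) = √(4702.27279 + 627.49048) = 73.005 km
  S3: √((-0.098·111.32)² + (-0.596·90.76)²) = √(119.01414 + 2926.04832) = 55.182 km
  → nearest: S3 (55.182 km)
Q2 at 35.572°S, 174.360°E:
  S1: √((-0.098·111.32)² + (0.151·90.76)²) = √(119.01414 + 187.82045) = 17.517 km
  S2: √((-0.109·111.32)² + (0.267·90.76)²) = √(147.23104 + 587.23441) = 27.101 km
  S3: √((0.409·111.32)² + (-0.053·90.76)²) = √(2072.96997 + 23.13879) = 45.783 km
  → nearest: S1 (17.517 km)
Q3 at 35.020°S, 174.490°E:
  S1: √((-0.650·111.32)² + (0.021·90.76)²) = √(5235.68016 + 3.63268) = 72.383 km
  S2: √((-0.661·111.32)² + (0.137·90.76)²) = √(5414.38725 + 154.60734) = 74.626 km
  S3: √((-0.143·111.32)² + (-0.183·90.76)²) = √(253.40692 + 275.86154) = 23.006 km
  → nearest: S3 (23.006 km)
Q4 at 35.545°S, 174.248°E:
  S1: √((-0.125·111.32)² + (0.263·90.76)²) = √(193.62722 + 569.77117) = 27.630 km
  S2: √((-0.136·111.32)² + (0.379·90.76)²) = √(229.20507 + 1183.22516) = 37.582 km
  S3: √((0.382·111.32)² + (0.059·90.76)²) = √(1808.31099 + 28.67431) = 42.860 km
  → nearest: S1 (27.630 km)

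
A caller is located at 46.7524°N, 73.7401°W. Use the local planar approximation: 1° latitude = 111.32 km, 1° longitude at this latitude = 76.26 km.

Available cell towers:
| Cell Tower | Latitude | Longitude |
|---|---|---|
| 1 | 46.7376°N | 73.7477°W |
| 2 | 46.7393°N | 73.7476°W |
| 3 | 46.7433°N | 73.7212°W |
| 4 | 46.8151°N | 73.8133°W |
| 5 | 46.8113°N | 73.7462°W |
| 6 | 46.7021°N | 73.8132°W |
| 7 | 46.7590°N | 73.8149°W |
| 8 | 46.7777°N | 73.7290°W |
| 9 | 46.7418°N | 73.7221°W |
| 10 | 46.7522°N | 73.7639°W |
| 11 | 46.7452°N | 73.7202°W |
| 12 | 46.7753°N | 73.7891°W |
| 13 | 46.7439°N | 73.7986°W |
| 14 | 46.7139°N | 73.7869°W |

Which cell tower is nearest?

2

Distances from 46.7524°N, 73.7401°W:
1: √((-0.0148·111.32)² + (-0.0076·76.26)²) = √(2.714375 + 0.335908) = 1.7465 km
2: √((-0.0131·111.32)² + (-0.0075·76.26)²) = √(2.126616 + 0.327127) = 1.5664 km
3: √((-0.0091·111.32)² + (0.0189·76.26)²) = √(1.026193 + 2.077386) = 1.7617 km
4: √((0.0627·111.32)² + (-0.0732·76.26)²) = √(48.717105 + 31.161314) = 8.9375 km
5: √((0.0589·111.32)² + (-0.0061·76.26)²) = √(42.990944 + 0.216398) = 6.5732 km
6: √((-0.0503·111.32)² + (-0.0731·76.26)²) = √(31.353236 + 31.076232) = 7.9012 km
7: √((0.0066·111.32)² + (-0.0748·76.26)²) = √(0.539802 + 32.538445) = 5.7514 km
8: √((0.0253·111.32)² + (0.0111·76.26)²) = √(7.932086 + 0.716539) = 2.9409 km
9: √((-0.0106·111.32)² + (0.0180·76.26)²) = √(1.392381 + 1.884250) = 1.8101 km
10: √((-0.0002·111.32)² + (-0.0238·76.26)²) = √(0.000496 + 3.294181) = 1.8151 km
11: √((-0.0072·111.32)² + (0.0199·76.26)²) = √(0.642409 + 2.303031) = 1.7162 km
12: √((0.0229·111.32)² + (-0.0490·76.26)²) = √(6.498563 + 13.963226) = 4.5235 km
13: √((-0.0085·111.32)² + (-0.0585·76.26)²) = √(0.895332 + 19.902395) = 4.5605 km
14: √((-0.0385·111.32)² + (-0.0468·76.26)²) = √(18.368253 + 12.737533) = 5.5773 km
Minimum: 2 at 1.5664 km.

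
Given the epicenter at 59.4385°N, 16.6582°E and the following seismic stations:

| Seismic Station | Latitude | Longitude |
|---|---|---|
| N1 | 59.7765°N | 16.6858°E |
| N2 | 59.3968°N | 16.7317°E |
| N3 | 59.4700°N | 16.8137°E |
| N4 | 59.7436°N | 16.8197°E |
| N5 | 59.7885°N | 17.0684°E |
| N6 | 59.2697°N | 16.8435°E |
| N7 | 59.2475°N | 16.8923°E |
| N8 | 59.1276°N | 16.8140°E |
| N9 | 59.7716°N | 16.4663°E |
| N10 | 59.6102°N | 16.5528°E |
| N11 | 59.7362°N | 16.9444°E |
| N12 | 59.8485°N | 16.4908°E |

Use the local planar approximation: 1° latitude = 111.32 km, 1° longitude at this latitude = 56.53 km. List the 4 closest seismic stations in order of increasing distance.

N2, N3, N10, N6

Distances from 59.4385°N, 16.6582°E:
N1: 37.6585 km
N2: 6.2299 km
N3: 9.4640 km
N4: 35.1694 km
N5: 45.3404 km
N6: 21.5133 km
N7: 25.0441 km
N8: 35.7125 km
N9: 38.6349 km
N10: 20.0208 km
N11: 36.8784 km
N12: 46.6119 km
Sorted: N2 (6.2299 km) < N3 (9.4640 km) < N10 (20.0208 km) < N6 (21.5133 km) < N7 (25.0441 km) < N4 (35.1694 km) < …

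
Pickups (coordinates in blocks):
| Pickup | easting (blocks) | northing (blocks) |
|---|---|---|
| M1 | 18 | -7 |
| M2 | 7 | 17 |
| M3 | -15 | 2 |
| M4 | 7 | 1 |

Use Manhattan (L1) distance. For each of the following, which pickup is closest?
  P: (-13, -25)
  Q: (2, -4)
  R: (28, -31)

P→M3; Q→M4; R→M1

P at (-13, -25):
  M1: 49 blocks
  M2: 62 blocks
  M3: 29 blocks
  M4: 46 blocks
  → nearest: M3 (29 blocks)
Q at (2, -4):
  M1: 19 blocks
  M2: 26 blocks
  M3: 23 blocks
  M4: 10 blocks
  → nearest: M4 (10 blocks)
R at (28, -31):
  M1: 34 blocks
  M2: 69 blocks
  M3: 76 blocks
  M4: 53 blocks
  → nearest: M1 (34 blocks)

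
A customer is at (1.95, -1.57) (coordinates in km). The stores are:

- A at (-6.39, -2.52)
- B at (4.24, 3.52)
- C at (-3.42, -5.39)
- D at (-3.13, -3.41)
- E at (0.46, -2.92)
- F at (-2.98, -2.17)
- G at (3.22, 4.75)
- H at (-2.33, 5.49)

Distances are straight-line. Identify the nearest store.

E

Distances from (1.95, -1.57):
A: √((-8.34)² + (-0.95)²) = √(69.5556 + 0.9025) = 8.39 km
B: √((2.29)² + (5.09)²) = √(5.2441 + 25.9081) = 5.58 km
C: √((-5.37)² + (-3.82)²) = √(28.8369 + 14.5924) = 6.59 km
D: √((-5.08)² + (-1.84)²) = √(25.8064 + 3.3856) = 5.40 km
E: √((-1.49)² + (-1.35)²) = √(2.2201 + 1.8225) = 2.01 km
F: √((-4.93)² + (-0.60)²) = √(24.3049 + 0.3600) = 4.97 km
G: √((1.27)² + (6.32)²) = √(1.6129 + 39.9424) = 6.45 km
H: √((-4.28)² + (7.06)²) = √(18.3184 + 49.8436) = 8.26 km
Minimum: E at 2.01 km.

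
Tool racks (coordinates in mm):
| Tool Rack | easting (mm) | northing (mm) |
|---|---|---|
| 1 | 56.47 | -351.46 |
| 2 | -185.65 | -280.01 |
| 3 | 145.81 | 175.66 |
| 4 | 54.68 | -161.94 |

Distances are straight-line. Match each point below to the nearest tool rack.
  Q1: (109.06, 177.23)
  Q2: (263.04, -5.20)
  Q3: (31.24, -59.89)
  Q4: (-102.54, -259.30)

Q1→3; Q2→3; Q3→4; Q4→2

Q1 at (109.06, 177.23):
  1: √((-52.59)² + (-528.69)²) = √(2765.7081 + 279513.1161) = 531.30 mm
  2: √((-294.71)² + (-457.24)²) = √(86853.9841 + 209068.4176) = 543.99 mm
  3: √((36.75)² + (-1.57)²) = √(1350.5625 + 2.4649) = 36.78 mm
  4: √((-54.38)² + (-339.17)²) = √(2957.1844 + 115036.2889) = 343.50 mm
  → nearest: 3 (36.78 mm)
Q2 at (263.04, -5.20):
  1: √((-206.57)² + (-346.26)²) = √(42671.1649 + 119895.9876) = 403.20 mm
  2: √((-448.69)² + (-274.81)²) = √(201322.7161 + 75520.5361) = 526.16 mm
  3: √((-117.23)² + (180.86)²) = √(13742.8729 + 32710.3396) = 215.53 mm
  4: √((-208.36)² + (-156.74)²) = √(43413.8896 + 24567.4276) = 260.73 mm
  → nearest: 3 (215.53 mm)
Q3 at (31.24, -59.89):
  1: √((25.23)² + (-291.57)²) = √(636.5529 + 85013.0649) = 292.66 mm
  2: √((-216.89)² + (-220.12)²) = √(47041.2721 + 48452.8144) = 309.02 mm
  3: √((114.57)² + (235.55)²) = √(13126.2849 + 55483.8025) = 261.94 mm
  4: √((23.44)² + (-102.05)²) = √(549.4336 + 10414.2025) = 104.71 mm
  → nearest: 4 (104.71 mm)
Q4 at (-102.54, -259.30):
  1: √((159.01)² + (-92.16)²) = √(25284.1801 + 8493.4656) = 183.79 mm
  2: √((-83.11)² + (-20.71)²) = √(6907.2721 + 428.9041) = 85.65 mm
  3: √((248.35)² + (434.96)²) = √(61677.7225 + 189190.2016) = 500.87 mm
  4: √((157.22)² + (97.36)²) = √(24718.1284 + 9478.9696) = 184.92 mm
  → nearest: 2 (85.65 mm)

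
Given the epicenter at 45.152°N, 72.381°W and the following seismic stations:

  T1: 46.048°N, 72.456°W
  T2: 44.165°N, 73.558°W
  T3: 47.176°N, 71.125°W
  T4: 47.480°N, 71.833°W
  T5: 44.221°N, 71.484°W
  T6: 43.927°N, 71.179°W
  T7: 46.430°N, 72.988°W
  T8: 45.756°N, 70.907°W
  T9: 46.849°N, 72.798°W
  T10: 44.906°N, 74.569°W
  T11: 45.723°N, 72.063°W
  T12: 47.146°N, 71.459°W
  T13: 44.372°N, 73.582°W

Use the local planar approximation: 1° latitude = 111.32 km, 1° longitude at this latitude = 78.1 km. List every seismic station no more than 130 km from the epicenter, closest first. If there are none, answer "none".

Distances from 45.152°N, 72.381°W:
T1: √((0.896·111.32)² + (-0.075·78.1)²) = √(9948.61019 + 34.31031) = 99.915 km
T2: √((-0.987·111.32)² + (-1.177·78.1)²) = √(12072.04097 + 8449.96662) = 143.255 km
T3: √((2.024·111.32)² + (1.256·78.1)²) = √(50765.35314 + 9622.35436) = 245.739 km
T4: √((2.328·111.32)² + (0.548·78.1)²) = √(67160.25668 + 1831.73728) = 262.663 km
T5: √((-0.931·111.32)² + (0.897·78.1)²) = √(10741.02574 + 4907.80110) = 125.095 km
T6: √((-1.225·111.32)² + (1.202·78.1)²) = √(18595.95869 + 8812.74093) = 165.556 km
T7: √((1.278·111.32)² + (-0.607·78.1)²) = √(20239.88791 + 2247.39520) = 149.958 km
T8: √((0.604·111.32)² + (1.474·78.1)²) = √(4520.85182 + 13252.47626) = 133.317 km
T9: √((1.697·111.32)² + (-0.417·78.1)²) = √(35687.00321 + 1060.65508) = 191.697 km
T10: √((-0.246·111.32)² + (-2.188·78.1)²) = √(749.92289 + 29200.93134) = 173.063 km
T11: √((0.571·111.32)² + (0.318·78.1)²) = √(4040.34650 + 616.81696) = 68.243 km
T12: √((1.994·111.32)² + (0.922·78.1)²) = √(49271.60430 + 5185.18087) = 233.360 km
T13: √((-0.780·111.32)² + (-1.201·78.1)²) = √(7539.37944 + 8798.08356) = 127.818 km
Threshold 130 km: T11 (68.243 km), T1 (99.915 km), T5 (125.095 km), T13 (127.818 km) are within range.

T11, T1, T5, T13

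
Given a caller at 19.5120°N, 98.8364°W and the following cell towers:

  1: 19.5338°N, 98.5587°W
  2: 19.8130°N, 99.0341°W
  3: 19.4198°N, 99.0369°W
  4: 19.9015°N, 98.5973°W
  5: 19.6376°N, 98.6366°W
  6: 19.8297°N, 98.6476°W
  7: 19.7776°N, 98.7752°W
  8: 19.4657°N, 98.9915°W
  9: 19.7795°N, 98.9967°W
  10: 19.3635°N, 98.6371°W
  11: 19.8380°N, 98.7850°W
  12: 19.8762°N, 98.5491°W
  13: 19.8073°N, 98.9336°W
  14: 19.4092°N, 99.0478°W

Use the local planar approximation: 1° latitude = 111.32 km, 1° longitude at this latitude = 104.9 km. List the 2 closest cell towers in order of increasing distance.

8, 3

Distances from 19.5120°N, 98.8364°W:
1: √((0.0218·111.32)² + (0.2777·104.9)²) = √(5.889242 + 848.599430) = 29.2316 km
2: √((0.3010·111.32)² + (-0.1977·104.9)²) = √(1122.740494 + 430.094922) = 39.4060 km
3: √((-0.0922·111.32)² + (-0.2005·104.9)²) = √(105.343620 + 442.363953) = 23.4032 km
4: √((0.3895·111.32)² + (0.2391·104.9)²) = √(1880.015022 + 629.086157) = 50.0909 km
5: √((0.1256·111.32)² + (0.1998·104.9)²) = √(195.490508 + 439.280519) = 25.1947 km
6: √((0.3177·111.32)² + (0.1888·104.9)²) = √(1250.779703 + 392.242778) = 40.5342 km
7: √((0.2656·111.32)² + (0.0612·104.9)²) = √(874.183362 + 41.214859) = 30.2555 km
8: √((-0.0463·111.32)² + (-0.1551·104.9)²) = √(26.564912 + 264.712575) = 17.0669 km
9: √((0.2675·111.32)² + (-0.1603·104.9)²) = √(886.735240 + 282.760031) = 34.1979 km
10: √((-0.1485·111.32)² + (0.1993·104.9)²) = √(273.274622 + 437.084669) = 26.6526 km
11: √((0.3260·111.32)² + (0.0514·104.9)²) = √(1316.987326 + 29.072154) = 36.6887 km
12: √((0.3642·111.32)² + (0.2873·104.9)²) = √(1643.714091 + 908.285181) = 50.5173 km
13: √((0.2953·111.32)² + (-0.0972·104.9)²) = √(1080.620717 + 103.964126) = 34.4178 km
14: √((-0.1028·111.32)² + (-0.2114·104.9)²) = √(130.958178 + 491.768767) = 24.9545 km
Sorted: 8 (17.0669 km) < 3 (23.4032 km) < 14 (24.9545 km) < 5 (25.1947 km) < …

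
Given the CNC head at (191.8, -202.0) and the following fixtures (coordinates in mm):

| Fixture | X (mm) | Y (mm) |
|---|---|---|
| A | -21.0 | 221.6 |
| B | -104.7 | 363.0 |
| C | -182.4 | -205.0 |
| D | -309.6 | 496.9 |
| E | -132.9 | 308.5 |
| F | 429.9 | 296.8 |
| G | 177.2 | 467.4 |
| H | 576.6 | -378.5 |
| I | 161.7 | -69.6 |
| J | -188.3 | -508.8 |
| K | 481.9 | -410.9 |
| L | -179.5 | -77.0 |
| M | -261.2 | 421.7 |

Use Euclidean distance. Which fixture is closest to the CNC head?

I

Distances from (191.8, -202.0):
A: 474.0 mm
B: 638.1 mm
C: 374.2 mm
D: 860.2 mm
E: 605.0 mm
F: 552.7 mm
G: 669.6 mm
H: 423.3 mm
I: 135.8 mm
J: 488.5 mm
K: 357.5 mm
L: 391.8 mm
M: 770.9 mm
Minimum: I at 135.8 mm.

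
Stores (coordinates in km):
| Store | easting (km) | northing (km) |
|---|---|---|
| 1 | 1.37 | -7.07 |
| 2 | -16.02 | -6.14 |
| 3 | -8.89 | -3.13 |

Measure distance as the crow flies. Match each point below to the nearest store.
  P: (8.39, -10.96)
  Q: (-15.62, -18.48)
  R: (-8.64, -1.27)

P→1; Q→2; R→3

P at (8.39, -10.96):
  1: √((-7.02)² + (3.89)²) = √(49.2804 + 15.1321) = 8.03 km
  2: √((-24.41)² + (4.82)²) = √(595.8481 + 23.2324) = 24.88 km
  3: √((-17.28)² + (7.83)²) = √(298.5984 + 61.3089) = 18.97 km
  → nearest: 1 (8.03 km)
Q at (-15.62, -18.48):
  1: √((16.99)² + (11.41)²) = √(288.6601 + 130.1881) = 20.47 km
  2: √((-0.40)² + (12.34)²) = √(0.1600 + 152.2756) = 12.35 km
  3: √((6.73)² + (15.35)²) = √(45.2929 + 235.6225) = 16.76 km
  → nearest: 2 (12.35 km)
R at (-8.64, -1.27):
  1: √((10.01)² + (-5.80)²) = √(100.2001 + 33.6400) = 11.57 km
  2: √((-7.38)² + (-4.87)²) = √(54.4644 + 23.7169) = 8.84 km
  3: √((-0.25)² + (-1.86)²) = √(0.0625 + 3.4596) = 1.88 km
  → nearest: 3 (1.88 km)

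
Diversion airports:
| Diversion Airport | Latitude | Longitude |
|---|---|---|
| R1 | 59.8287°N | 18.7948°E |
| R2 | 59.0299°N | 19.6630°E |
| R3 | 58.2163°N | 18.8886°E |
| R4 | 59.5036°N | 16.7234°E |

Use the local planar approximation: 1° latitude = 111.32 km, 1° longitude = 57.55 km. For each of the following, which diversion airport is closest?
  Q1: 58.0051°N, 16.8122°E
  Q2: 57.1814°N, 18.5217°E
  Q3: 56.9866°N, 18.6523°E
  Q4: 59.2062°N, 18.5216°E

Q1→R3; Q2→R3; Q3→R3; Q4→R2

Q1 at 58.0051°N, 16.8122°E:
  R1: √((1.8236·111.32)² + (1.9826·57.55)²) = √(41210.279722 + 13018.497368) = 232.8707 km
  R2: √((1.0248·111.32)² + (2.8508·57.55)²) = √(13014.414326 + 26916.845157) = 199.8281 km
  R3: √((0.2112·111.32)² + (2.0764·57.55)²) = √(552.756964 + 14279.489990) = 121.7877 km
  R4: √((1.4985·111.32)² + (-0.0888·57.55)²) = √(27826.583642 + 26.116597) = 166.8913 km
  → nearest: R3 (121.7877 km)
Q2 at 57.1814°N, 18.5217°E:
  R1: √((2.6473·111.32)² + (0.2731·57.55)²) = √(86846.578785 + 247.021103) = 295.1162 km
  R2: √((1.8485·111.32)² + (1.1413·57.55)²) = √(42343.358856 + 4314.100822) = 216.0034 km
  R3: √((1.0349·111.32)² + (0.3669·57.55)²) = √(13272.207693 + 445.847237) = 117.1241 km
  R4: √((2.3222·111.32)² + (-1.7983·57.55)²) = √(66826.026221 + 10710.628216) = 278.4540 km
  → nearest: R3 (117.1241 km)
Q3 at 56.9866°N, 18.6523°E:
  R1: √((2.8421·111.32)² + (0.1425·57.55)²) = √(100097.931865 + 67.254351) = 316.4888 km
  R2: √((2.0433·111.32)² + (1.0107·57.55)²) = √(51738.122568 + 3383.258545) = 234.7794 km
  R3: √((1.2297·111.32)² + (0.2363·57.55)²) = √(18738.927951 + 184.934569) = 137.5640 km
  R4: √((2.5170·111.32)² + (-1.9289·57.55)²) = √(78507.803433 + 12322.819357) = 301.3812 km
  → nearest: R3 (137.5640 km)
Q4 at 59.2062°N, 18.5216°E:
  R1: √((0.6225·111.32)² + (0.2732·57.55)²) = √(4802.032631 + 247.202037) = 71.0580 km
  R2: √((-0.1763·111.32)² + (1.1414·57.55)²) = √(385.168729 + 4314.856853) = 68.5567 km
  R3: √((-0.9899·111.32)² + (0.3670·57.55)²) = √(12143.085246 + 446.090305) = 112.2015 km
  R4: √((0.2974·111.32)² + (-1.7982·57.55)²) = √(1096.044845 + 10709.437055) = 108.6530 km
  → nearest: R2 (68.5567 km)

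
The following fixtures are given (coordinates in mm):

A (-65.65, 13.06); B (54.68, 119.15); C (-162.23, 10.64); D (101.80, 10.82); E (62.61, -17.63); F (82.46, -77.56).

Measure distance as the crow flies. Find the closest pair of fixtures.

Pairwise distances:
D–E: √((-39.19)² + (-28.45)²) = √(1535.8561 + 809.4025) = 48.43 mm
E–F: √((19.85)² + (-59.93)²) = √(394.0225 + 3591.6049) = 63.13 mm
D–F: √((-19.34)² + (-88.38)²) = √(374.0356 + 7811.0244) = 90.47 mm
A–C: √((-96.58)² + (-2.42)²) = √(9327.6964 + 5.8564) = 96.61 mm
B–D: √((47.12)² + (-108.33)²) = √(2220.2944 + 11735.3889) = 118.13 mm
A–E: √((128.26)² + (-30.69)²) = √(16450.6276 + 941.8761) = 131.88 mm
B–E: √((7.93)² + (-136.78)²) = √(62.8849 + 18708.7684) = 137.01 mm
A–B: √((120.33)² + (106.09)²) = √(14479.3089 + 11255.0881) = 160.42 mm
A–D: √((167.45)² + (-2.24)²) = √(28039.5025 + 5.0176) = 167.46 mm
A–F: √((148.11)² + (-90.62)²) = √(21936.5721 + 8211.9844) = 173.63 mm
B–F: √((27.78)² + (-196.71)²) = √(771.7284 + 38694.8241) = 198.66 mm
C–E: √((224.84)² + (-28.27)²) = √(50553.0256 + 799.1929) = 226.61 mm
B–C: √((-216.91)² + (-108.51)²) = √(47049.9481 + 11774.4201) = 242.54 mm
C–F: √((244.69)² + (-88.20)²) = √(59873.1961 + 7779.2400) = 260.10 mm
C–D: √((264.03)² + (0.18)²) = √(69711.8409 + 0.0324) = 264.03 mm
Closest pair: D–E at 48.43 mm.

D and E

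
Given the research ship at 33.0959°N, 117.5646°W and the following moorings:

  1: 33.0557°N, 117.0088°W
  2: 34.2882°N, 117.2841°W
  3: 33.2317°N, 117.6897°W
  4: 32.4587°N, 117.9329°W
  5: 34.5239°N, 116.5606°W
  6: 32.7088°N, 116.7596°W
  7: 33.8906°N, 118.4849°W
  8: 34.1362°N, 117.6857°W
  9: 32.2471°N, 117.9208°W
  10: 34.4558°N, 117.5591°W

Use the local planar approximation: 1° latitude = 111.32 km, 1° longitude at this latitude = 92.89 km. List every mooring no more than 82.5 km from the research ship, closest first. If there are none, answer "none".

Distances from 33.0959°N, 117.5646°W:
1: 51.8218 km
2: 135.2602 km
3: 19.0675 km
4: 78.7523 km
5: 184.3029 km
6: 86.3043 km
7: 123.0212 km
8: 116.3513 km
9: 100.1141 km
10: 151.3849 km
Threshold 82.5 km: 3 (19.0675 km), 1 (51.8218 km), 4 (78.7523 km) are within range.

3, 1, 4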